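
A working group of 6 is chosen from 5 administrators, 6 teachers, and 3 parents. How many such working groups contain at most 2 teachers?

Split by how many teachers are chosen (0 through 2).
Sum: C(6,0)·C(8,6) + C(6,1)·C(8,5) + C(6,2)·C(8,4) = 28 + 336 + 1050 = 1414.

1414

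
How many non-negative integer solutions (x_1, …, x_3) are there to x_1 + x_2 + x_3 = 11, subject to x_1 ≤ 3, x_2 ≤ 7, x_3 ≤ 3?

By stars and bars, unrestricted non-negative solutions to x_1+…+x_3 = 11 number C(11+2,2) = 78.
Subtract solutions that violate a single cap (substitute x_i' = x_i − (cap_i+1)): x_1 ≥ 4 gives C(9,2) = 36; x_2 ≥ 8 gives C(5,2) = 10; x_3 ≥ 4 gives C(9,2) = 36. Together 82.
Add back pairs where two caps are both exceeded: 0 + 10 + 0 = 10.
By inclusion–exclusion the count is 78 − 82 + 10 = 6.

6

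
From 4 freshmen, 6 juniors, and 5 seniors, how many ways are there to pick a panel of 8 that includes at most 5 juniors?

6399

Split by how many juniors are chosen (0 through 5).
Sum: C(6,0)·C(9,8) + C(6,1)·C(9,7) + C(6,2)·C(9,6) + C(6,3)·C(9,5) + C(6,4)·C(9,4) + C(6,5)·C(9,3) = 9 + 216 + 1260 + 2520 + 1890 + 504 = 6399.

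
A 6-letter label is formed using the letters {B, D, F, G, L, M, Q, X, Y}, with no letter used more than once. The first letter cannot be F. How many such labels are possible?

53760

The first letter has 9−1 = 8 choices (anything except F).
The remaining 5 letters are filled from the other 8 symbols without repetition: 8 × 7 × 6 × 5 × 4 = 6720.
Total: 8 × 6720 = 53760.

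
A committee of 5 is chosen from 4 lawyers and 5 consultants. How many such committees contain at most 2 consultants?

45

Split by how many consultants are chosen (0 through 2).
Sum: C(5,0)·C(4,5) + C(5,1)·C(4,4) + C(5,2)·C(4,3) = 0 + 5 + 40 = 45.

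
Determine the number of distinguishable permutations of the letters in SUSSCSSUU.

The 9 letters of SUSSCSSUU have repeats: S appearing 5 times and U appearing 3 times.
So there are 9! / (5!·3!) = 504 distinguishable arrangements.

504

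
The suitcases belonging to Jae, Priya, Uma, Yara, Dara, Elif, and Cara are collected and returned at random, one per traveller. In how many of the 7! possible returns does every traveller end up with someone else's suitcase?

Count assignments avoiding every fixed point. For any j of the 7 travellers fixed to their own suitcase, the other 7−j can be arranged in (7−j)! ways.
By inclusion–exclusion this is Σ_{j=0}^{7} (−1)^j C(7,j)·(7−j)!.
Computing: 5040 − 5040 + 2520 − 840 + 210 − 42 + 7 − 1 = 1854.

1854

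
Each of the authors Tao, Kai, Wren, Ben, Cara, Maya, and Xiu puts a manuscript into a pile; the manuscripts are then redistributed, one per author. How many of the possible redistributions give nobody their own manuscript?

1854

Let Aᵢ be the assignments in which author i gets their own manuscript. We want the size of the complement of A₁∪…∪A_7.
By inclusion–exclusion this is Σ_{j=0}^{7} (−1)^j C(7,j)·(7−j)!.
Computing: 5040 − 5040 + 2520 − 840 + 210 − 42 + 7 − 1 = 1854.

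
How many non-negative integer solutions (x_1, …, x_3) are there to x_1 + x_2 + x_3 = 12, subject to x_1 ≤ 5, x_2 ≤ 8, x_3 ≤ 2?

9

Ignoring the caps, the number of non-negative solutions to x_1+…+x_3 = 12 is C(14,2) = 91.
Subtract solutions that violate a single cap (substitute x_i' = x_i − (cap_i+1)): x_1 ≥ 6 gives C(8,2) = 28; x_2 ≥ 9 gives C(5,2) = 10; x_3 ≥ 3 gives C(11,2) = 55. Together 93.
Add back pairs where two caps are both exceeded: 0 + 10 + 1 = 11.
By inclusion–exclusion the count is 91 − 93 + 11 = 9.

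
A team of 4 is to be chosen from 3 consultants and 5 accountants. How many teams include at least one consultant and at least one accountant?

Total 4-person selections from all 8: C(8,4) = 70.
Subtract selections that omit an entire group: no consultants → C(5,4) = 5; no accountants → C(3,4) = 0.
Both groups omitted at once is impossible, so 70 − 5 = 65.

65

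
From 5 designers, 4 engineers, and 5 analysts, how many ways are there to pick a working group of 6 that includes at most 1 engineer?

Split by how many engineers are chosen (0 through 1).
Sum: C(4,0)·C(10,6) + C(4,1)·C(10,5) = 210 + 1008 = 1218.

1218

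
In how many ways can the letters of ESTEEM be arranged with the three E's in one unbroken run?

24

Treat the 3 copies of E as a single block. The multiset to arrange is then {EEE, M, S, T}, 4 items in all.
All 4 items are distinct, so there are (4)! = 24 arrangements.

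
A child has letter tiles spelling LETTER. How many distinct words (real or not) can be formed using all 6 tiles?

LETTER has 6 letters with E appearing twice and T appearing twice.
So there are 6! / (2!·2!) = 180 distinguishable arrangements.

180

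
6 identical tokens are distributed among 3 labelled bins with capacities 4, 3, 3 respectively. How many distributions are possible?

Ignoring the caps, the number of non-negative solutions to x_1+…+x_3 = 6 is C(8,2) = 28.
Subtract solutions that violate a single cap (substitute x_i' = x_i − (cap_i+1)): x_1 ≥ 5 gives C(3,2) = 3; x_2 ≥ 4 gives C(4,2) = 6; x_3 ≥ 4 gives C(4,2) = 6. Together 15.
No two caps can be exceeded simultaneously, so the pair terms are all 0.
By inclusion–exclusion the count is 28 − 15 + 0 = 13.

13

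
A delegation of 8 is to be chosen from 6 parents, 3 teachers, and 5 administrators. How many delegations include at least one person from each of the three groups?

2828

Unrestricted: C(14,8) = 3003 ways to pick any 8 of the 14.
Subtract selections that omit an entire group: no parents → C(8,8) = 1; no teachers → C(11,8) = 165; no administrators → C(9,8) = 9.
Add back selections omitting two groups (i.e. drawn from a single group): C(6,8) + C(3,8) + C(5,8) = 0.
By inclusion–exclusion: 3003 − 175 + 0 = 2828.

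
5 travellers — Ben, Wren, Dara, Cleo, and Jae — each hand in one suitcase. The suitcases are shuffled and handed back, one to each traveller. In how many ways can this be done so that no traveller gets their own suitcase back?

Count assignments avoiding every fixed point. For any j of the 5 travellers fixed to their own suitcase, the other 5−j can be arranged in (5−j)! ways.
By inclusion–exclusion this is Σ_{j=0}^{5} (−1)^j C(5,j)·(5−j)!.
Computing: 120 − 120 + 60 − 20 + 5 − 1 = 44.

44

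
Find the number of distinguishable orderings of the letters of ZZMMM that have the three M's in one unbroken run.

Treat the 3 copies of M as a single block. The multiset to arrange is then {MMM, Z, Z}, 3 items in all.
That gives (3)!/(2!) = 3 arrangements.

3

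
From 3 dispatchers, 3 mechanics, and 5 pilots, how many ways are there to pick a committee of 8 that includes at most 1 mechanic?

25

Split by how many mechanics are chosen (0 through 1).
Sum: C(3,0)·C(8,8) + C(3,1)·C(8,7) = 1 + 24 = 25.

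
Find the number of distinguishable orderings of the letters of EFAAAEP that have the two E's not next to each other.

300

Total arrangements of EFAAAEP: 7!/(3!·2!) = 420.
Arrangements with the E's together: treat EE as one letter, giving (6)!/(3!) = 120.
Subtracting, 420 − 120 = 300 arrangements keep the E's apart.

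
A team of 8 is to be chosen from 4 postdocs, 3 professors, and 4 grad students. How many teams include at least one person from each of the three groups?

164

Unrestricted: C(11,8) = 165 ways to pick any 8 of the 11.
Subtract selections that omit an entire group: no postdocs → C(7,8) = 0; no professors → C(8,8) = 1; no grad students → C(7,8) = 0.
Add back selections omitting two groups (i.e. drawn from a single group): C(4,8) + C(3,8) + C(4,8) = 0.
By inclusion–exclusion: 165 − 1 + 0 = 164.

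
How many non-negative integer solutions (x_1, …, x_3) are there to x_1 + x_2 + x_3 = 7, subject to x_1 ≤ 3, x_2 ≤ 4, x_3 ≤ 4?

Ignoring the caps, the number of non-negative solutions to x_1+…+x_3 = 7 is C(9,2) = 36.
Subtract solutions that violate a single cap (substitute x_i' = x_i − (cap_i+1)): x_1 ≥ 4 gives C(5,2) = 10; x_2 ≥ 5 gives C(4,2) = 6; x_3 ≥ 5 gives C(4,2) = 6. Together 22.
No two caps can be exceeded simultaneously, so the pair terms are all 0.
By inclusion–exclusion the count is 36 − 22 + 0 = 14.

14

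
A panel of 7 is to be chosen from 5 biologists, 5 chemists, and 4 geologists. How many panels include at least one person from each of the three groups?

3240

Total 7-person selections from all 14: C(14,7) = 3432.
Selections missing a whole group: no biologists → C(9,7) = 36; no chemists → C(9,7) = 36; no geologists → C(10,7) = 120.
Add back selections omitting two groups (i.e. drawn from a single group): C(5,7) + C(5,7) + C(4,7) = 0.
By inclusion–exclusion: 3432 − 192 + 0 = 3240.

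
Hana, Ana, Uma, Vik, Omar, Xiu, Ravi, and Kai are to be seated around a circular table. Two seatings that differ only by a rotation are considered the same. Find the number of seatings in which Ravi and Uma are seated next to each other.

Treat {Ravi, Uma} as one unit (2 internal orders) and seat the resulting 7 units around the table: (6)! circular arrangements.
So 2 × (6)! = 2 × 720 = 1440.

1440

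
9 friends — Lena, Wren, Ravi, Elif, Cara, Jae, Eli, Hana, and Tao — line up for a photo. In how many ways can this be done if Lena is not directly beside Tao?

There are 9! = 362880 arrangements in all. If Lena and Tao are adjacent, merging them into one block gives 2·(8)! = 80640 arrangements.
Complementary counting: 362880 − 80640 = 282240.

282240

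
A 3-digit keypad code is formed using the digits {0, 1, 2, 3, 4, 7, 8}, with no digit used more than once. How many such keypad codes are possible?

Choose and order 3 of the 7 symbols: the first digit has 7 options, the next 6, then 5.
7 × 6 × 5 = 210.

210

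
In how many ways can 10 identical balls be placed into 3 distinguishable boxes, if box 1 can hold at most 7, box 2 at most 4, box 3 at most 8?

Without the upper bounds there are C(12,2) = 66 ways to split 10 among 3 boxes.
Subtract solutions that violate a single cap (substitute x_i' = x_i − (cap_i+1)): x_1 ≥ 8 gives C(4,2) = 6; x_2 ≥ 5 gives C(7,2) = 21; x_3 ≥ 9 gives C(3,2) = 3. Together 30.
No two caps can be exceeded simultaneously, so the pair terms are all 0.
By inclusion–exclusion the count is 66 − 30 + 0 = 36.

36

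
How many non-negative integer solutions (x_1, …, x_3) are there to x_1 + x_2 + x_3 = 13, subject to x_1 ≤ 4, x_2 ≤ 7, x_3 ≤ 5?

10

By stars and bars, unrestricted non-negative solutions to x_1+…+x_3 = 13 number C(13+2,2) = 105.
Subtract solutions that violate a single cap (substitute x_i' = x_i − (cap_i+1)): x_1 ≥ 5 gives C(10,2) = 45; x_2 ≥ 8 gives C(7,2) = 21; x_3 ≥ 6 gives C(9,2) = 36. Together 102.
Add back pairs where two caps are both exceeded: 1 + 6 + 0 = 7.
By inclusion–exclusion the count is 105 − 102 + 7 = 10.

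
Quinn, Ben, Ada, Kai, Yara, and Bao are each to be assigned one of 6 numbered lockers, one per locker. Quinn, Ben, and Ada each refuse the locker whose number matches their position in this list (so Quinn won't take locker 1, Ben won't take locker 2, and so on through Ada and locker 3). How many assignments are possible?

426

Let Aᵢ (for i ∈ {1, 2, 3}) be the placements that put person i in their forbidden locker. Any j of these fix j positions, leaving (6−j)! ways to fill the rest, and there are C(3,j) ways to pick which j.
By inclusion–exclusion, the number of valid placements is Σ_{j=0}^{3} (−1)^j C(3,j)·(6−j)!.
Computing: 720 − 360 + 72 − 6 = 426.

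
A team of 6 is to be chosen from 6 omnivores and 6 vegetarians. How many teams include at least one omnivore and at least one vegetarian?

922

Total 6-person selections from all 12: C(12,6) = 924.
Subtract selections that omit an entire group: no omnivores → C(6,6) = 1; no vegetarians → C(6,6) = 1.
Both groups omitted at once is impossible, so 924 − 2 = 922.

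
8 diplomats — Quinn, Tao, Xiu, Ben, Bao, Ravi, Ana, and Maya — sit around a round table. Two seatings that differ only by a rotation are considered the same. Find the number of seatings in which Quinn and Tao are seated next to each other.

1440

Treat {Quinn, Tao} as one unit (2 internal orders) and seat the resulting 7 units around the table: (6)! circular arrangements.
So 2 × (6)! = 2 × 720 = 1440.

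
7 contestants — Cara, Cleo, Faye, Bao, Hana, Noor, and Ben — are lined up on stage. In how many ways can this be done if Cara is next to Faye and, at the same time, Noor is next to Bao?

Treat {Cara,Faye} as one block (2 orders) and {Noor,Bao} as another (2 orders).
That leaves 5 units to arrange: 2 × 2 × 5! = 4 × 120 = 480.

480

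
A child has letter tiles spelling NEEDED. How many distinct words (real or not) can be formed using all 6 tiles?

Letter multiplicities in NEEDED: D×2, E×3, N×1.
So there are 6! / (3!·2!) = 60 distinguishable arrangements.

60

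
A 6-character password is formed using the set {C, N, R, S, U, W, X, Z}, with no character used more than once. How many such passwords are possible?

20160

This is a permutation of 6 out of 8: P(8,6) = 8!/2!.
That product is 8 × 7 × 6 × 5 × 4 × 3 = 20160.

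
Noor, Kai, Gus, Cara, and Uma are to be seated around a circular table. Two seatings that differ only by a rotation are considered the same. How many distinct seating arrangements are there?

24

Around a circle, 5 distinct people have 5!/5 = (4)! = 24 rotationally distinct seatings.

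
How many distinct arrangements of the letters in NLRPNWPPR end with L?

With the last slot taken by L, it remains to arrange the other 8 letters (NRPNWPPR).
Those 8 letters have N appearing twice, P appearing 3 times, and R appearing twice, giving (8)!/(3!·2!·2!) = 1680.

1680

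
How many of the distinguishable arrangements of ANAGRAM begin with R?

120

With the first slot taken by R, it remains to arrange the other 6 letters (ANAGAM).
Those 6 letters have A appearing 3 times, giving (6)!/(3!) = 120.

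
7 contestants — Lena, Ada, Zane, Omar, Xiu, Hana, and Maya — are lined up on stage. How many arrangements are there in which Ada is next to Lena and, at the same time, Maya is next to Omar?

480

Treat {Ada,Lena} as one block (2 orders) and {Maya,Omar} as another (2 orders).
That leaves 5 units to arrange: 2 × 2 × 5! = 4 × 120 = 480.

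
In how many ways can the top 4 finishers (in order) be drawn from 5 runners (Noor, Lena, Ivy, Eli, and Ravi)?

This is an ordered selection of 4 from 5: P(5,4).
That gives 5 × 4 × 3 × 2 = 120.

120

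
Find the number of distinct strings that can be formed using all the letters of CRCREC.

CRCREC has 6 letters with C appearing 3 times and R appearing twice.
Dividing 6! = 720 by 3!·2! = 12 for the repeated letters gives 60.

60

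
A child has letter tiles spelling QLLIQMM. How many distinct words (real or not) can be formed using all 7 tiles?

630

Letter multiplicities in QLLIQMM: I×1, L×2, M×2, Q×2.
The number of distinct arrangements is 7!/(2!·2!·2!) = 5040/8 = 630.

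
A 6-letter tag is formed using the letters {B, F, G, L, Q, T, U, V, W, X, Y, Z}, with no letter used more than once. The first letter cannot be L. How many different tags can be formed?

The first letter has 12−1 = 11 choices (anything except L).
The remaining 5 letters are filled from the other 11 symbols without repetition: 11 × 10 × 9 × 8 × 7 = 55440.
Total: 11 × 55440 = 609840.

609840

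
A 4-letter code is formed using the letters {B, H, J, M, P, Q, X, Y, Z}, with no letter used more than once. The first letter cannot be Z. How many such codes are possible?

The first letter has 9−1 = 8 choices (anything except Z).
The remaining 3 letters are filled from the other 8 symbols without repetition: 8 × 7 × 6 = 336.
Total: 8 × 336 = 2688.

2688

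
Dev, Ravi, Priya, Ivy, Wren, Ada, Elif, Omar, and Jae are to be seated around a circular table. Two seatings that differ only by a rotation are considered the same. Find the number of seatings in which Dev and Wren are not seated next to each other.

30240

Without the restriction there are (8)! = 40320 seatings.
Seatings with Dev beside Wren: treat them as a block with 2 internal orders, giving 2 × (7)! = 10080.
Subtracting, 40320 − 10080 = 30240.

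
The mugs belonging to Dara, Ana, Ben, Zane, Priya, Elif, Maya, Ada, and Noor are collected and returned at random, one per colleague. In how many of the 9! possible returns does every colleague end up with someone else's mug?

This is the derangement count D_9: permutations of 9 items with no fixed point.
By inclusion–exclusion this is Σ_{j=0}^{9} (−1)^j C(9,j)·(9−j)!.
Computing: 362880 − 362880 + 181440 − 60480 + 15120 − 3024 + 504 − 72 + 9 − 1 = 133496.

133496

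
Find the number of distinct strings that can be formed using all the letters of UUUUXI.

Letter multiplicities in UUUUXI: I×1, U×4, X×1.
So there are 6! / (4!) = 30 distinguishable arrangements.

30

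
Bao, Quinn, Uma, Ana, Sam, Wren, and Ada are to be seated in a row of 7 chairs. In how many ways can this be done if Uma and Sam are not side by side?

3600

There are 7! = 5040 arrangements in all. If Uma and Sam are adjacent, merging them into one block gives 2·(6)! = 1440 arrangements.
Complementary counting: 5040 − 1440 = 3600.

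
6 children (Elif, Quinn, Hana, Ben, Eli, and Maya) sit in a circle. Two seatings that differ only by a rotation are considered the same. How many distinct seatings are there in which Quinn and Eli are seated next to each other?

48

Treat {Quinn, Eli} as one unit (2 internal orders) and seat the resulting 5 units around the table: (4)! circular arrangements.
So 2 × (4)! = 2 × 24 = 48.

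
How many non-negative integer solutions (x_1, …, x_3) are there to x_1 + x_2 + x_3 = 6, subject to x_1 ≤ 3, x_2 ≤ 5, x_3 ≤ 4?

Ignoring the caps, the number of non-negative solutions to x_1+…+x_3 = 6 is C(8,2) = 28.
Subtract solutions that violate a single cap (substitute x_i' = x_i − (cap_i+1)): x_1 ≥ 4 gives C(4,2) = 6; x_2 ≥ 6 gives C(2,2) = 1; x_3 ≥ 5 gives C(3,2) = 3. Together 10.
No two caps can be exceeded simultaneously, so the pair terms are all 0.
By inclusion–exclusion the count is 28 − 10 + 0 = 18.

18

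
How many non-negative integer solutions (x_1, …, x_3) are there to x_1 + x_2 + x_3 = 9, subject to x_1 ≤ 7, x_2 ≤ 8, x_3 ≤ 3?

30

Without the upper bounds there are C(11,2) = 55 ways to split 9 among 3 variables.
Subtract solutions that violate a single cap (substitute x_i' = x_i − (cap_i+1)): x_1 ≥ 8 gives C(3,2) = 3; x_2 ≥ 9 gives C(2,2) = 1; x_3 ≥ 4 gives C(7,2) = 21. Together 25.
No two caps can be exceeded simultaneously, so the pair terms are all 0.
By inclusion–exclusion the count is 55 − 25 + 0 = 30.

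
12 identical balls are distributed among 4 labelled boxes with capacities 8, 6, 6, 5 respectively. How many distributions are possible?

239

Ignoring the caps, the number of non-negative solutions to x_1+…+x_4 = 12 is C(15,3) = 455.
Subtract solutions that violate a single cap (substitute x_i' = x_i − (cap_i+1)): x_1 ≥ 9 gives C(6,3) = 20; x_2 ≥ 7 gives C(8,3) = 56; x_3 ≥ 7 gives C(8,3) = 56; x_4 ≥ 6 gives C(9,3) = 84. Together 216.
No two caps can be exceeded simultaneously, so the pair terms are all 0.
By inclusion–exclusion the count is 455 − 216 + 0 = 239.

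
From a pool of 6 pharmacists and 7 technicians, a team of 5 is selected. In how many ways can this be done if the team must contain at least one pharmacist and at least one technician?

1260

Unrestricted: C(13,5) = 1287 ways to pick any 5 of the 13.
Subtract selections that omit an entire group: no pharmacists → C(7,5) = 21; no technicians → C(6,5) = 6.
Both groups omitted at once is impossible, so 1287 − 27 = 1260.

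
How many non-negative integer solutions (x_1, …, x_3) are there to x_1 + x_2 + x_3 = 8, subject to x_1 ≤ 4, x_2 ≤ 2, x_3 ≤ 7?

14

Ignoring the caps, the number of non-negative solutions to x_1+…+x_3 = 8 is C(10,2) = 45.
Subtract solutions that violate a single cap (substitute x_i' = x_i − (cap_i+1)): x_1 ≥ 5 gives C(5,2) = 10; x_2 ≥ 3 gives C(7,2) = 21; x_3 ≥ 8 gives C(2,2) = 1. Together 32.
Add back pairs where two caps are both exceeded: 1 + 0 + 0 = 1.
By inclusion–exclusion the count is 45 − 32 + 1 = 14.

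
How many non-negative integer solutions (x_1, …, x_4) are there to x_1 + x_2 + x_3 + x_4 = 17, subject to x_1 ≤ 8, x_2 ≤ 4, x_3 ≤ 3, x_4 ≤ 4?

10

Without the upper bounds there are C(20,3) = 1140 ways to split 17 among 4 variables.
Subtract solutions that violate a single cap (substitute x_i' = x_i − (cap_i+1)): x_1 ≥ 9 gives C(11,3) = 165; x_2 ≥ 5 gives C(15,3) = 455; x_3 ≥ 4 gives C(16,3) = 560; x_4 ≥ 5 gives C(15,3) = 455. Together 1635.
Add back pairs where two caps are both exceeded: 20 + 35 + 20 + 165 + 120 + 165 = 525.
Subtract triples: 0 + 0 + 0 + 20 = 20.
By inclusion–exclusion the count is 1140 − 1635 + 525 − 20 = 10.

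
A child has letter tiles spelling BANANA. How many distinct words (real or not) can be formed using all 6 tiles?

60

The 6 letters of BANANA have repeats: A appearing 3 times and N appearing twice.
The number of distinct arrangements is 6!/(3!·2!) = 720/12 = 60.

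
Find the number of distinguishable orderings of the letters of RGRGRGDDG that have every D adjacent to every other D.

Treat the 2 copies of D as a single block. The multiset to arrange is then {DD, G, G, G, G, R, R, R}, 8 items in all.
That gives (8)!/(4!·3!) = 280 arrangements.

280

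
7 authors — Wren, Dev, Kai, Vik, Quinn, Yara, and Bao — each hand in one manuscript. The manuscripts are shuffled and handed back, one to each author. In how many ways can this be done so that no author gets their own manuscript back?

1854

This is the derangement count D_7: permutations of 7 items with no fixed point.
By inclusion–exclusion this is Σ_{j=0}^{7} (−1)^j C(7,j)·(7−j)!.
Computing: 5040 − 5040 + 2520 − 840 + 210 − 42 + 7 − 1 = 1854.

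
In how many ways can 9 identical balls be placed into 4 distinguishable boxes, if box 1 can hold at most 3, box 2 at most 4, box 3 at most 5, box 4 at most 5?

90

By stars and bars, unrestricted non-negative solutions to x_1+…+x_4 = 9 number C(9+3,3) = 220.
Subtract solutions that violate a single cap (substitute x_i' = x_i − (cap_i+1)): x_1 ≥ 4 gives C(8,3) = 56; x_2 ≥ 5 gives C(7,3) = 35; x_3 ≥ 6 gives C(6,3) = 20; x_4 ≥ 6 gives C(6,3) = 20. Together 131.
Add back pairs where two caps are both exceeded: 1 + 0 + 0 + 0 + 0 + 0 = 1.
By inclusion–exclusion the count is 220 − 131 + 1 = 90.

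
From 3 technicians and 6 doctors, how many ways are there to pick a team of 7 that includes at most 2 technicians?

21

Split by how many technicians are chosen (0 through 2).
Sum: C(3,0)·C(6,7) + C(3,1)·C(6,6) + C(3,2)·C(6,5) = 0 + 3 + 18 = 21.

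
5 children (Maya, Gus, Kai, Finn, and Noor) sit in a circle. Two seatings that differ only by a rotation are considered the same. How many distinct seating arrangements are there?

Fix one person's seat to break rotational symmetry; the remaining 4 people can be arranged in (4)! = 24 ways.

24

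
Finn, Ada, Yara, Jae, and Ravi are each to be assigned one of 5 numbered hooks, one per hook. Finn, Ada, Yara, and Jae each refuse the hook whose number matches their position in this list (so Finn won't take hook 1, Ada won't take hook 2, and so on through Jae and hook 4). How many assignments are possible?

53

Let Aᵢ (for 1 ≤ i ≤ 4) be the placements that put person i in their forbidden hook. Any j of these fix j positions, leaving (5−j)! ways to fill the rest, and there are C(4,j) ways to pick which j.
By inclusion–exclusion, the number of valid placements is Σ_{j=0}^{4} (−1)^j C(4,j)·(5−j)!.
Computing: 120 − 96 + 36 − 8 + 1 = 53.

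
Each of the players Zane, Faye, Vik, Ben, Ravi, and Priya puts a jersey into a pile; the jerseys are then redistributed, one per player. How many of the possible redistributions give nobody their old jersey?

This is the derangement count D_6: permutations of 6 items with no fixed point.
By inclusion–exclusion this is Σ_{j=0}^{6} (−1)^j C(6,j)·(6−j)!.
Computing: 720 − 720 + 360 − 120 + 30 − 6 + 1 = 265.

265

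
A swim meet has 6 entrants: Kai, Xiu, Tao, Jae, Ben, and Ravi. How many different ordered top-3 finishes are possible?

There are 6 choices for 1st place, 5 for 2nd, and 4 for 3rd.
That gives 6 × 5 × 4 = 120.

120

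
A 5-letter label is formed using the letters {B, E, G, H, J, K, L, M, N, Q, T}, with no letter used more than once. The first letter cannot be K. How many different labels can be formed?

50400

The first letter has 11−1 = 10 choices (anything except K).
The remaining 4 letters are filled from the other 10 symbols without repetition: 10 × 9 × 8 × 7 = 5040.
Total: 10 × 5040 = 50400.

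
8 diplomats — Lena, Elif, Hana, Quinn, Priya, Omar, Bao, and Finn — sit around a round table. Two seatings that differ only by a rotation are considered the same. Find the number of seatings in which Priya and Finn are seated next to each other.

1440

Treat {Priya, Finn} as one unit (2 internal orders) and seat the resulting 7 units around the table: (6)! circular arrangements.
So 2 × (6)! = 2 × 720 = 1440.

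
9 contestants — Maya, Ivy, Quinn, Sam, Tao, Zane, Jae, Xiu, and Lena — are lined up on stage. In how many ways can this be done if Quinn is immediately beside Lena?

Treat {Quinn, Lena} as a single unit. There are 8 units to order, and the pair itself can be ordered 2 ways.
So the count is 2·(8)! = 80640.

80640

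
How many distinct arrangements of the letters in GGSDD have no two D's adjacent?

18

Total arrangements of GGSDD: 5!/(2!·2!) = 30.
If the two D's are adjacent, glue them into one block, leaving 4 items to arrange: (4)!/(2!) = 12 ways.
Subtracting, 30 − 12 = 18 arrangements keep the D's apart.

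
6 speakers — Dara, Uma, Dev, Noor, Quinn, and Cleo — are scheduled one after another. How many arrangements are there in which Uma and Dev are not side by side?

480

Of the 6! = 720 arrangements, those with Uma and Dev adjacent number 2 × 5! = 240 (treat the pair as a block with 2 internal orders).
So 720 − 240 = 480 arrangements keep them apart.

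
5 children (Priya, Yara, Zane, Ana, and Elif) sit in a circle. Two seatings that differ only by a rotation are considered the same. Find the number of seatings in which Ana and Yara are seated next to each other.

12

Treat {Ana, Yara} as one unit (2 internal orders) and seat the resulting 4 units around the table: (3)! circular arrangements.
So 2 × (3)! = 2 × 6 = 12.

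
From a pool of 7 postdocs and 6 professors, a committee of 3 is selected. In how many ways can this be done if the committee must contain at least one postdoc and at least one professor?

With no constraint there are C(13,3) = 286 possible selections.
Subtract selections that omit an entire group: no postdocs → C(6,3) = 20; no professors → C(7,3) = 35.
Both groups omitted at once is impossible, so 286 − 55 = 231.

231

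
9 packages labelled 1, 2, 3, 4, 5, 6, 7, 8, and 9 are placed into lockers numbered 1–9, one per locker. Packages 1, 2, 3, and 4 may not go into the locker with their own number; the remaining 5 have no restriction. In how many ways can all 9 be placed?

229080

Let Aᵢ (for 1 ≤ i ≤ 4) be the placements that put package i in its forbidden locker. Any j of these fix j positions, leaving (9−j)! ways to fill the rest, and there are C(4,j) ways to pick which j.
By inclusion–exclusion, the number of valid placements is Σ_{j=0}^{4} (−1)^j C(4,j)·(9−j)!.
Computing: 362880 − 161280 + 30240 − 2880 + 120 = 229080.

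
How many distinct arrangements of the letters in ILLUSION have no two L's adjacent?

There are 8!/(2!·2!) = 10080 arrangements of ILLUSION in total.
Arrangements with the L's together: treat LL as one letter, giving (7)!/(2!) = 2520.
Hence 10080 − 2520 = 7560.

7560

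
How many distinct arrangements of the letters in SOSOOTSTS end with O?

420

With the last slot taken by O, it remains to arrange the other 8 letters (SSOOTSTS).
Those 8 letters have O appearing twice, S appearing 4 times, and T appearing twice, giving (8)!/(4!·2!·2!) = 420.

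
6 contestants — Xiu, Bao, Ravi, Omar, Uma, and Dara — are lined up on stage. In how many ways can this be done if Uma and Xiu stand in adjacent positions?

240

Glue Uma and Xiu into one block (2 internal orders), leaving 5 units to arrange in a row.
That gives 2 × 5! = 2 × 120 = 240.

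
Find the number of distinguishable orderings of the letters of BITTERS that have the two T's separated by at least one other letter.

Total arrangements of BITTERS: 7!/(2!) = 2520.
If the two T's are adjacent, glue them into one block, leaving 6 items to arrange: (6)! = 720 ways.
Hence 2520 − 720 = 1800.

1800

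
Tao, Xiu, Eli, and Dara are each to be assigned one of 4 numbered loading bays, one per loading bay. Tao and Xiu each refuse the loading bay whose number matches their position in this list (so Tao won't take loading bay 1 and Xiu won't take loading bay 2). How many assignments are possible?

Let Aᵢ (for i ∈ {1, 2}) be the placements that put person i in their forbidden loading bay. Any j of these fix j positions, leaving (4−j)! ways to fill the rest, and there are C(2,j) ways to pick which j.
By inclusion–exclusion, the number of valid placements is Σ_{j=0}^{2} (−1)^j C(2,j)·(4−j)!.
Computing: 24 − 12 + 2 = 14.

14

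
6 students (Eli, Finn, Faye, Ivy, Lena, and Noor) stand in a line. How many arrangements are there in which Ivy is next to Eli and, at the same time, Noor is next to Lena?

Treat {Ivy,Eli} as one block (2 orders) and {Noor,Lena} as another (2 orders).
That leaves 4 units to arrange: 2 × 2 × 4! = 4 × 24 = 96.

96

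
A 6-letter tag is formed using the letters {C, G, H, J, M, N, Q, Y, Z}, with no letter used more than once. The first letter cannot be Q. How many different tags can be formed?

53760

The first letter has 9−1 = 8 choices (anything except Q).
The remaining 5 letters are filled from the other 8 symbols without repetition: 8 × 7 × 6 × 5 × 4 = 6720.
Total: 8 × 6720 = 53760.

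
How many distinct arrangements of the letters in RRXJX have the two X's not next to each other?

There are 5!/(2!·2!) = 30 arrangements of RRXJX in total.
If the two X's are adjacent, glue them into one block, leaving 4 items to arrange: (4)!/(2!) = 12 ways.
Subtracting, 30 − 12 = 18 arrangements keep the X's apart.

18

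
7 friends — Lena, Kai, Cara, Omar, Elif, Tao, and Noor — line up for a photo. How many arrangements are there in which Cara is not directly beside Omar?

3600

There are 7! = 5040 arrangements in all. If Cara and Omar are adjacent, merging them into one block gives 2·(6)! = 1440 arrangements.
Complementary counting: 5040 − 1440 = 3600.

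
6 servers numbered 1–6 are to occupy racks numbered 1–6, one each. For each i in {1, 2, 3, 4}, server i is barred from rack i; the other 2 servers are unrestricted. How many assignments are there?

362

Let Aᵢ (for 1 ≤ i ≤ 4) be the placements that put server i in its forbidden rack. Any j of these fix j positions, leaving (6−j)! ways to fill the rest, and there are C(4,j) ways to pick which j.
By inclusion–exclusion, the number of valid placements is Σ_{j=0}^{4} (−1)^j C(4,j)·(6−j)!.
Computing: 720 − 480 + 144 − 24 + 2 = 362.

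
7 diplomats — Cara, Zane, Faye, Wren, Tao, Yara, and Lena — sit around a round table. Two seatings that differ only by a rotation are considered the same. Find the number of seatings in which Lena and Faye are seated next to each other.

Glue Lena and Faye into a block (2 internal orders). Seating 6 units around a circle gives (5)! arrangements.
So 2 × (5)! = 2 × 120 = 240.

240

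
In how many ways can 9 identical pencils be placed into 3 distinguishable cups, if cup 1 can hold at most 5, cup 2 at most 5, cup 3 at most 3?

Ignoring the caps, the number of non-negative solutions to x_1+…+x_3 = 9 is C(11,2) = 55.
Subtract solutions that violate a single cap (substitute x_i' = x_i − (cap_i+1)): x_1 ≥ 6 gives C(5,2) = 10; x_2 ≥ 6 gives C(5,2) = 10; x_3 ≥ 4 gives C(7,2) = 21. Together 41.
No two caps can be exceeded simultaneously, so the pair terms are all 0.
By inclusion–exclusion the count is 55 − 41 + 0 = 14.

14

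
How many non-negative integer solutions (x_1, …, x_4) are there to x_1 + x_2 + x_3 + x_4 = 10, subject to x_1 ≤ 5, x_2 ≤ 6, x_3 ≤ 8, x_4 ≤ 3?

144

Without the upper bounds there are C(13,3) = 286 ways to split 10 among 4 variables.
Subtract solutions that violate a single cap (substitute x_i' = x_i − (cap_i+1)): x_1 ≥ 6 gives C(7,3) = 35; x_2 ≥ 7 gives C(6,3) = 20; x_3 ≥ 9 gives C(4,3) = 4; x_4 ≥ 4 gives C(9,3) = 84. Together 143.
Add back pairs where two caps are both exceeded: 0 + 0 + 1 + 0 + 0 + 0 = 1.
By inclusion–exclusion the count is 286 − 143 + 1 = 144.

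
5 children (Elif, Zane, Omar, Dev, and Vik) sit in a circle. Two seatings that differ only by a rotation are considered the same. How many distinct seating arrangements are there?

24

Around a circle, 5 distinct people have 5!/5 = (4)! = 24 rotationally distinct seatings.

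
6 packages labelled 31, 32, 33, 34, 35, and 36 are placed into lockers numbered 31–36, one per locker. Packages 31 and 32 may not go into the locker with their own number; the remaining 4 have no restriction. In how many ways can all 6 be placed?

Let Aᵢ (for i ∈ {31, 32}) be the placements that put package i in its forbidden locker. Any j of these fix j positions, leaving (6−j)! ways to fill the rest, and there are C(2,j) ways to pick which j.
By inclusion–exclusion, the number of valid placements is Σ_{j=0}^{2} (−1)^j C(2,j)·(6−j)!.
Computing: 720 − 240 + 24 = 504.

504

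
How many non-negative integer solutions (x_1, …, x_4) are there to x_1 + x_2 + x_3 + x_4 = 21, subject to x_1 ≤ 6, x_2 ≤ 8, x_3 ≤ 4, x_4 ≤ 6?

20

By stars and bars, unrestricted non-negative solutions to x_1+…+x_4 = 21 number C(21+3,3) = 2024.
Subtract solutions that violate a single cap (substitute x_i' = x_i − (cap_i+1)): x_1 ≥ 7 gives C(17,3) = 680; x_2 ≥ 9 gives C(15,3) = 455; x_3 ≥ 5 gives C(19,3) = 969; x_4 ≥ 7 gives C(17,3) = 680. Together 2784.
Add back pairs where two caps are both exceeded: 56 + 220 + 120 + 120 + 56 + 220 = 792.
Subtract triples: 1 + 0 + 10 + 1 = 12.
By inclusion–exclusion the count is 2024 − 2784 + 792 − 12 = 20.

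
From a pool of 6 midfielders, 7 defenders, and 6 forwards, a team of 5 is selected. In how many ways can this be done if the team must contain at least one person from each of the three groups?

Unrestricted: C(19,5) = 11628 ways to pick any 5 of the 19.
Subtract selections that omit an entire group: no midfielders → C(13,5) = 1287; no defenders → C(12,5) = 792; no forwards → C(13,5) = 1287.
Add back selections omitting two groups (i.e. drawn from a single group): C(6,5) + C(7,5) + C(6,5) = 33.
By inclusion–exclusion: 11628 − 3366 + 33 = 8295.

8295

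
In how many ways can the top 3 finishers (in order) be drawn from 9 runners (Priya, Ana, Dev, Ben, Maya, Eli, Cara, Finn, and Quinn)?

504

There are 9 choices for 1st place, 8 for 2nd, and 7 for 3rd.
That gives 9 × 8 × 7 = 504.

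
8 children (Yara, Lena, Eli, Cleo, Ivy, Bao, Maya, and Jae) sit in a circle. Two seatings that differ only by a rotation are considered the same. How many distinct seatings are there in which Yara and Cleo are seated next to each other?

Treat {Yara, Cleo} as one unit (2 internal orders) and seat the resulting 7 units around the table: (6)! circular arrangements.
So 2 × (6)! = 2 × 720 = 1440.

1440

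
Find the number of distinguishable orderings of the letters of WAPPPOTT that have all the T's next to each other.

Treat the 2 copies of T as a single block. The multiset to arrange is then {TT, A, O, P, P, P, W}, 7 items in all.
That gives (7)!/(3!) = 840 arrangements.

840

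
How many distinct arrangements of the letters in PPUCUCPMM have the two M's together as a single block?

1680

Treat the 2 copies of M as a single block. The multiset to arrange is then {MM, C, C, P, P, P, U, U}, 8 items in all.
That gives (8)!/(3!·2!·2!) = 1680 arrangements.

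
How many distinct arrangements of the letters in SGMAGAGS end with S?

420

Fix S in the last position and arrange the remaining 7 letters.
Those 7 letters have A appearing twice and G appearing 3 times, giving (7)!/(3!·2!) = 420.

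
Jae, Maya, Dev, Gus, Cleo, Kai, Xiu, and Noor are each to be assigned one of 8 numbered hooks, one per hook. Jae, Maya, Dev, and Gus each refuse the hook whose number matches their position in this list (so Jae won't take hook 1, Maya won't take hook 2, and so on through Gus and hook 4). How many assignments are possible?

Let Aᵢ (for 1 ≤ i ≤ 4) be the placements that put person i in their forbidden hook. Any j of these fix j positions, leaving (8−j)! ways to fill the rest, and there are C(4,j) ways to pick which j.
By inclusion–exclusion, the number of valid placements is Σ_{j=0}^{4} (−1)^j C(4,j)·(8−j)!.
Computing: 40320 − 20160 + 4320 − 480 + 24 = 24024.

24024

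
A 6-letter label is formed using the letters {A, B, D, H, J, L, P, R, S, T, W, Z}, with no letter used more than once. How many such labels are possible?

Choose and order 6 of the 12 symbols: the first letter has 12 options, the next 11, and so on down to 7.
That product is 12 × 11 × 10 × 9 × 8 × 7 = 665280.

665280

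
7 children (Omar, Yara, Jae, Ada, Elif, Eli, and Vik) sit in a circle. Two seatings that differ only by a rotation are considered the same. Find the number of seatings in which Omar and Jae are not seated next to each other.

480

All circular seatings of 7 people number (6)! = 720.
Those with Omar next to Jae: fuse the pair into one unit and seat 6 units around a circle — 2·(5)! = 240.
Subtracting, 720 − 240 = 480.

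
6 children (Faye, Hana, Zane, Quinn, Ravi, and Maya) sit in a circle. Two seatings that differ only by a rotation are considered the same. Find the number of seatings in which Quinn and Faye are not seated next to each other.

72

All circular seatings of 6 people number (5)! = 120.
Seatings with Quinn beside Faye: treat them as a block with 2 internal orders, giving 2 × (4)! = 48.
Subtracting, 120 − 48 = 72.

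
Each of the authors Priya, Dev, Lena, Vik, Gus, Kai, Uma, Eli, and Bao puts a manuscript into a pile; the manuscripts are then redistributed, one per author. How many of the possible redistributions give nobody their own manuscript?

This is the derangement count D_9: permutations of 9 items with no fixed point.
By inclusion–exclusion this is Σ_{j=0}^{9} (−1)^j C(9,j)·(9−j)!.
Computing: 362880 − 362880 + 181440 − 60480 + 15120 − 3024 + 504 − 72 + 9 − 1 = 133496.

133496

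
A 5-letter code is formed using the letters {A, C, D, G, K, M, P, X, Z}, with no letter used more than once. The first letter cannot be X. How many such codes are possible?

The first letter has 9−1 = 8 choices (anything except X).
The remaining 4 letters are filled from the other 8 symbols without repetition: 8 × 7 × 6 × 5 = 1680.
Total: 8 × 1680 = 13440.

13440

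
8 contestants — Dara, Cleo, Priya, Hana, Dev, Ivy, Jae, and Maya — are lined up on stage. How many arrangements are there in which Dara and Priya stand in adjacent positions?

10080

Glue Dara and Priya into one block (2 internal orders), leaving 7 units to arrange in a row.
That gives 2 × 7! = 2 × 5040 = 10080.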